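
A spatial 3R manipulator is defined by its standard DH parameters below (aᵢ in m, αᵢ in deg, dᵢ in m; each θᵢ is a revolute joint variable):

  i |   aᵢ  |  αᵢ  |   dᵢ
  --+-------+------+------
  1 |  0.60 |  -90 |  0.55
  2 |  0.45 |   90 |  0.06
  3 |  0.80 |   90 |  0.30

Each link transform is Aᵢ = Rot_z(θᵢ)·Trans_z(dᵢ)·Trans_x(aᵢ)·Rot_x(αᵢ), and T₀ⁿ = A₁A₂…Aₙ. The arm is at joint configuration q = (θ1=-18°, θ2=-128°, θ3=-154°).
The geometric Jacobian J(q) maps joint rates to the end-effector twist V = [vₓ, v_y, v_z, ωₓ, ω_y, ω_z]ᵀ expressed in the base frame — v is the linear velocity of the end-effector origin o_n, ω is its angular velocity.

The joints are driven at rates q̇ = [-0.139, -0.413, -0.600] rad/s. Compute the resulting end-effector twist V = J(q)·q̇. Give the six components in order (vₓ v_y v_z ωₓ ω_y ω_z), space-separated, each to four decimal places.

0.3512 0.2622 -0.1950 0.3220 -0.5389 0.2304

o_n = [0.4135, -0.4400, 0.1533]
J₁: ẑ×o_n = [0.4400, 0.4135, -0.0000], ω = ẑ
J2: z=[0.3090, 0.9511, 0.0000] o=[0.5706, -0.1854, 0.5500] → [-0.3773, 0.1226, 0.0708, 0.3090, 0.9511, 0.0000]
J3: z=[-0.7494, 0.2435, -0.6157] o=[0.3257, -0.0427, 0.9046] → [-0.4275, -0.6171, 0.2764, -0.7494, 0.2435, -0.6157]
V = J·q̇ = [0.3512, 0.2622, -0.1950, 0.3220, -0.5389, 0.2304]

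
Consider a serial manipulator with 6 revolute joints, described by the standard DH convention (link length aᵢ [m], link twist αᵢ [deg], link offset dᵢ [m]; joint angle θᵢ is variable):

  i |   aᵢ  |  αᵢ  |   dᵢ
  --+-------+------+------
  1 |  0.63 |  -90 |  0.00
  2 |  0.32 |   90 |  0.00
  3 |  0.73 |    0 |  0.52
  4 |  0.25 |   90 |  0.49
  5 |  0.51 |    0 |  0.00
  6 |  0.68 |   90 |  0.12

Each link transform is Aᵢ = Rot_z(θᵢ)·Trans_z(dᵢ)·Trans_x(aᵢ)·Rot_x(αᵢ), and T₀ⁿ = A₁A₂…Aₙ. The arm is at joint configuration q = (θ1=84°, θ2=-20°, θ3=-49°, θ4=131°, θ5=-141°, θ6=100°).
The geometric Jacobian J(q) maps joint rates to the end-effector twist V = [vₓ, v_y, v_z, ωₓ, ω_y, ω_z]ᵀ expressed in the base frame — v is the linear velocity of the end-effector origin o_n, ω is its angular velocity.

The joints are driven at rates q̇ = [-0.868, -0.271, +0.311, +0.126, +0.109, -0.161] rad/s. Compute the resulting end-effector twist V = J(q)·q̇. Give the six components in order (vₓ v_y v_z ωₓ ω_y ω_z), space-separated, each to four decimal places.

0.9947 -0.3910 0.1659 0.2416 -0.2243 -0.4750

o_n = [0.3556, 1.4280, 0.5596]
J₁: ẑ×o_n = [-1.4280, 0.3556, 0.0000], ω = ẑ
J2: z=[-0.9945, 0.1045, 0.0000] o=[0.0659, 0.6265, 0.0000] → [0.0585, 0.5566, -0.8273, -0.9945, 0.1045, 0.0000]
J3: z=[-0.0358, -0.3401, 0.9397] o=[0.0973, 0.9256, 0.1094] → [-0.6252, 0.2588, 0.0699, -0.0358, -0.3401, 0.9397]
J4: z=[-0.0358, -0.3401, 0.9397] o=[0.6737, 1.1387, 0.7619] → [-0.2030, -0.3061, -0.1185, -0.0358, -0.3401, 0.9397]
J5: z=[0.2357, 0.9109, 0.3387] o=[0.4133, 1.0304, 1.2342] → [-0.7491, 0.1394, 0.1463, 0.2357, 0.9109, 0.3387]
J6: z=[0.2357, 0.9109, 0.3387] o=[0.8097, 1.0470, 0.9138] → [-0.4516, -0.0704, 0.5035, 0.2357, 0.9109, 0.3387]
V = J·q̇ = [0.9947, -0.3910, 0.1659, 0.2416, -0.2243, -0.4750]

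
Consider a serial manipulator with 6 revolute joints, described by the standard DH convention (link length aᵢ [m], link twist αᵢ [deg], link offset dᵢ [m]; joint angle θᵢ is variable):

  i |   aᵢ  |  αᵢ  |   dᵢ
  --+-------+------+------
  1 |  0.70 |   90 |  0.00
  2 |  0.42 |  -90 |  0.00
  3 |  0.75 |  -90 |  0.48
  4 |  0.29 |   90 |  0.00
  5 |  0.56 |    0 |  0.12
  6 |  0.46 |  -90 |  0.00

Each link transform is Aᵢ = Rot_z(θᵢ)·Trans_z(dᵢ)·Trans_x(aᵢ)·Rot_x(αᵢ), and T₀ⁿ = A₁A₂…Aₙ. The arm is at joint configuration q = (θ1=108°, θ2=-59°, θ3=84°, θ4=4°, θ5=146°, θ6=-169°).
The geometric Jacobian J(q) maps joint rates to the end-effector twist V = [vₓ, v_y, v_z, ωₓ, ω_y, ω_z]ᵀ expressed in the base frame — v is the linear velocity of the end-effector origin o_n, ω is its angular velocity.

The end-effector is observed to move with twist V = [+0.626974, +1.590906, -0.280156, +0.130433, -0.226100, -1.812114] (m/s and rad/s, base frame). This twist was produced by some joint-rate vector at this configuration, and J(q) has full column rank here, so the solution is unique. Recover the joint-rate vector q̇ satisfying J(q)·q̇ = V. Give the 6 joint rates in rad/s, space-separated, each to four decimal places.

o_n = [-1.3987, 1.0190, -0.0366]
J₁: ẑ×o_n = [-1.0190, -1.3987, 0.0000], ω = ẑ
J2: z=[0.9511, 0.3090, 0.0000] o=[-0.2163, 0.6657, 0.0000] → [-0.0113, 0.0348, 0.7013, 0.9511, 0.3090, 0.0000]
J3: z=[-0.2649, 0.8152, 0.5150] o=[-0.2832, 0.8715, -0.3600] → [0.1877, -0.4889, 0.8703, -0.2649, 0.8152, 0.5150]
J4: z=[0.0589, -0.5194, 0.8525] o=[-1.1322, 1.0707, -0.1800] → [-0.0304, -0.2357, -0.1415, 0.0589, -0.5194, 0.8525]
J5: z=[-0.3314, 0.7954, 0.5075] o=[-1.4052, 0.9801, -0.2163] → [0.1232, 0.0629, -0.0181, -0.3314, 0.7954, 0.5075]
J6: z=[-0.3314, 0.7954, 0.5075] o=[-0.9894, 1.0579, 0.1697] → [-0.1443, -0.2761, 0.3384, -0.3314, 0.7954, 0.5075]
q̇ = J⁺·V = [-0.9820, 0.0050, -0.8140, -0.5820, -0.8010, 0.9690]

-0.9820 0.0050 -0.8140 -0.5820 -0.8010 0.9690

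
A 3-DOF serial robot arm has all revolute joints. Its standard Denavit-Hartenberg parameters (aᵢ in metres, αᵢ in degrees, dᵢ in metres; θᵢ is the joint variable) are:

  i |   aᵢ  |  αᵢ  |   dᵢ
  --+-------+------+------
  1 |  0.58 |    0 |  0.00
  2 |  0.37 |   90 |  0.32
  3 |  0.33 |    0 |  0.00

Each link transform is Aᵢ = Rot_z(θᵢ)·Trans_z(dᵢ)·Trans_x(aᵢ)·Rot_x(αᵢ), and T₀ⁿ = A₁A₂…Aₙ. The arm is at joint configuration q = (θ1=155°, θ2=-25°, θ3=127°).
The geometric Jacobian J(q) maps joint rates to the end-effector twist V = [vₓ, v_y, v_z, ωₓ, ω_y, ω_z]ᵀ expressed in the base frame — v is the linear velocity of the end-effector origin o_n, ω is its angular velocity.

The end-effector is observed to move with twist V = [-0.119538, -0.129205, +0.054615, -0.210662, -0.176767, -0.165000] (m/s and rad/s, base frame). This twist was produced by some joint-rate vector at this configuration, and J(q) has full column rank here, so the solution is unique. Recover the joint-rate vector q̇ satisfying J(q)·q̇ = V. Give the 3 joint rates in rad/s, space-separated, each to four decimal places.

0.3860 -0.5510 -0.2750

o_n = [-0.6358, 0.3764, 0.5835]
J₁: ẑ×o_n = [-0.3764, -0.6358, 0.0000], ω = ẑ
J2: z=[0.0000, 0.0000, 1.0000] o=[-0.5257, 0.2451, 0.0000] → [-0.1313, -0.1102, 0.0000, 0.0000, 0.0000, 1.0000]
J3: z=[0.7660, 0.6428, 0.0000] o=[-0.7635, 0.5286, 0.3200] → [0.1694, -0.2019, -0.1986, 0.7660, 0.6428, 0.0000]
q̇ = J⁺·V = [0.3860, -0.5510, -0.2750]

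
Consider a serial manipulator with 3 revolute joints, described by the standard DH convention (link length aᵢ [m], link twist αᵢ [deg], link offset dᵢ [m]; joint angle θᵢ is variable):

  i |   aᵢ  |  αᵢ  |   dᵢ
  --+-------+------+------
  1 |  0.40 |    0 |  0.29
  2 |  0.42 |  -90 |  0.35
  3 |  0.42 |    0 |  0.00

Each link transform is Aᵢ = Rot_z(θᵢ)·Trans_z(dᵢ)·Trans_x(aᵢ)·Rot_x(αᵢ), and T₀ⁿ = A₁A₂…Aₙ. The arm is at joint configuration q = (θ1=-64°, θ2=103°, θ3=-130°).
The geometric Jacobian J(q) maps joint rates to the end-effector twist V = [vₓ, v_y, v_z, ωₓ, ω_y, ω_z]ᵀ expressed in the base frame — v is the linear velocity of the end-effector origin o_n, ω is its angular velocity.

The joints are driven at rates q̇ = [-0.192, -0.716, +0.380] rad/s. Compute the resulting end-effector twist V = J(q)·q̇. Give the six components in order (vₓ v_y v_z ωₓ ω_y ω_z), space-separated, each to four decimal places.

o_n = [0.2919, -0.2651, 0.9617]
J₁: ẑ×o_n = [0.2651, 0.2919, -0.0000], ω = ẑ
J2: z=[0.0000, 0.0000, 1.0000] o=[0.1753, -0.3595, 0.2900] → [-0.0944, 0.1166, 0.0000, 0.0000, 0.0000, 1.0000]
J3: z=[-0.6293, 0.7771, 0.0000] o=[0.5017, -0.0952, 0.6400] → [0.2500, 0.2025, 0.2700, -0.6293, 0.7771, 0.0000]
V = J·q̇ = [0.1117, -0.0626, 0.1026, -0.2391, 0.2953, -0.9080]

0.1117 -0.0626 0.1026 -0.2391 0.2953 -0.9080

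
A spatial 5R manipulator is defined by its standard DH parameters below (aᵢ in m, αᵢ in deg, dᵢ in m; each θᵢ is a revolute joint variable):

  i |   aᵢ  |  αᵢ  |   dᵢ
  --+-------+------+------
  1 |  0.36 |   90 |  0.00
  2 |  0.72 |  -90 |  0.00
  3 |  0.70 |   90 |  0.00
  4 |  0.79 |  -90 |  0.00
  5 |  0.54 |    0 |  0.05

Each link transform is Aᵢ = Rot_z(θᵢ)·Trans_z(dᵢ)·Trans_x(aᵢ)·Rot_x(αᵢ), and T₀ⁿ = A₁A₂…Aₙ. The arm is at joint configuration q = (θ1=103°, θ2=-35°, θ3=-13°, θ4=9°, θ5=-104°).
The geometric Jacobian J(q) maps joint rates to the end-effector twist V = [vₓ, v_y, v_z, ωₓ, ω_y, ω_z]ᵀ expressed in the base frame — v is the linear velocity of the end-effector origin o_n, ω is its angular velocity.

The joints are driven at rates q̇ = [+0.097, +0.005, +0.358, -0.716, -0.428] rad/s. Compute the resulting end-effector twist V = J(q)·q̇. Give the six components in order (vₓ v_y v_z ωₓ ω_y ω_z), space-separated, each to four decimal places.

-0.6741 -0.1984 -0.5092 -0.6936 -0.0080 -0.0858

o_n = [0.3391, 2.1442, -0.9712]
J₁: ẑ×o_n = [-2.1442, 0.3391, 0.0000], ω = ẑ
J2: z=[0.9744, 0.2250, 0.0000] o=[-0.0810, 0.3508, 0.0000] → [-0.2185, 0.9463, 1.6530, 0.9744, 0.2250, 0.0000]
J3: z=[-0.1290, 0.5589, 0.8192] o=[-0.2137, 0.9254, -0.4130] → [-1.3104, 0.3807, -0.4662, -0.1290, 0.5589, 0.8192]
J4: z=[0.9908, 0.0396, 0.1290] o=[-0.1859, 1.5053, -0.8042] → [-0.0891, 0.2333, 0.6123, 0.9908, 0.0396, 0.1290]
J5: z=[-0.1336, 0.4224, 0.8965] o=[-0.1709, 2.2206, -1.1390] → [0.1394, 0.4796, -0.2052, -0.1336, 0.4224, 0.8965]
V = J·q̇ = [-0.6741, -0.1984, -0.5092, -0.6936, -0.0080, -0.0858]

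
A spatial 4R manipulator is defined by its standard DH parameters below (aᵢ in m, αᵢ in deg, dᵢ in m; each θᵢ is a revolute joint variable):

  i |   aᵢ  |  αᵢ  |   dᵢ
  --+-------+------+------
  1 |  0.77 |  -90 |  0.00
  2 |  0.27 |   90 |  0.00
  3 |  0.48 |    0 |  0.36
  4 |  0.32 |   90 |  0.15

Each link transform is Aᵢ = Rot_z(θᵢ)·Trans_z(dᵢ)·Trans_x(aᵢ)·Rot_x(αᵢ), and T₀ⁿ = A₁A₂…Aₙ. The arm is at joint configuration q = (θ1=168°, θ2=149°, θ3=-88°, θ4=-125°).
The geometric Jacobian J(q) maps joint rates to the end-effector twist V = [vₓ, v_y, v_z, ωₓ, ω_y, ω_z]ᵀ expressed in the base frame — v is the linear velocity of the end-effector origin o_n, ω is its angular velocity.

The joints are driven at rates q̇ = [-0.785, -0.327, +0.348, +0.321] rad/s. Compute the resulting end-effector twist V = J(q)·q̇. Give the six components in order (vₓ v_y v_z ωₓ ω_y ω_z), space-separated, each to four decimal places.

o_n = [-0.9312, 0.5102, -0.4466]
J₁: ẑ×o_n = [-0.5102, -0.9312, 0.0000], ω = ẑ
J2: z=[-0.2079, -0.9781, 0.0000] o=[-0.7532, 0.1601, 0.0000] → [0.4369, -0.0929, -0.2469, -0.2079, -0.9781, 0.0000]
J3: z=[-0.5038, 0.1071, -0.8572] o=[-0.5268, 0.1120, -0.1391] → [0.3084, 0.1917, -0.1573, -0.5038, 0.1071, -0.8572]
J4: z=[-0.5038, 0.1071, -0.8572] o=[-0.5944, 0.6168, -0.4563] → [-0.0903, 0.2936, 0.0898, -0.5038, 0.1071, -0.8572]
V = J·q̇ = [0.3360, 0.9223, 0.0548, -0.2690, 0.3915, -1.3584]

0.3360 0.9223 0.0548 -0.2690 0.3915 -1.3584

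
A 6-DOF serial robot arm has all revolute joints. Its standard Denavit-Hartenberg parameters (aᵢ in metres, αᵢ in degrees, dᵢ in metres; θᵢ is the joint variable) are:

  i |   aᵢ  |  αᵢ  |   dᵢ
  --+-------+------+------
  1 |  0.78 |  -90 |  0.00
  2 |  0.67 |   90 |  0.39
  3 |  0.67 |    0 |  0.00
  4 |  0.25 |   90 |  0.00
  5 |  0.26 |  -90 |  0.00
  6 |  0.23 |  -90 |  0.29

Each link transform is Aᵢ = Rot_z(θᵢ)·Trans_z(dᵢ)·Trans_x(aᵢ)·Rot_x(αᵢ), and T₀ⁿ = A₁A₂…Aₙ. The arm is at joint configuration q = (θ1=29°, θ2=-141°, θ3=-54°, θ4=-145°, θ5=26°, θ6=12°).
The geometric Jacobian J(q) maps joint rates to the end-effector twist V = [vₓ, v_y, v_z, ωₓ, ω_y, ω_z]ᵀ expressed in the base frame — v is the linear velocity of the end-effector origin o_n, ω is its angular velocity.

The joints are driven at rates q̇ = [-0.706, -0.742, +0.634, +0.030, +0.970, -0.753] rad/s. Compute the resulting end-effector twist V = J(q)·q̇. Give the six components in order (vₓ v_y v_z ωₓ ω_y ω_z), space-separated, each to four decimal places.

-0.5698 -0.4820 -0.3181 -0.1325 0.2497 -0.6937

o_n = [0.0758, 0.0245, -0.0406]
J₁: ẑ×o_n = [-0.0245, 0.0758, 0.0000], ω = ẑ
J2: z=[-0.4848, 0.8746, 0.0000] o=[0.6822, 0.3782, 0.0000] → [-0.0355, -0.0197, 0.7019, -0.4848, 0.8746, 0.0000]
J3: z=[-0.5504, -0.3051, -0.7771] o=[0.0377, 0.4668, 0.4216] → [-0.2028, -0.2840, 0.2551, -0.5504, -0.3051, -0.7771]
J4: z=[-0.5504, -0.3051, -0.7771] o=[0.0328, -0.1556, 0.6695] → [0.3566, -0.4242, -0.0860, -0.5504, -0.3051, -0.7771]
J5: z=[-0.6797, 0.7043, 0.2049] o=[0.1540, 0.0046, 0.5207] → [-0.3994, -0.3976, 0.0416, -0.6797, 0.7043, 0.2049]
J6: z=[-0.7072, -0.5552, -0.4376] o=[0.2046, 0.1196, 0.2931] → [0.1436, -0.1796, -0.0042, -0.7072, -0.5552, -0.4376]
V = J·q̇ = [-0.5698, -0.4820, -0.3181, -0.1325, 0.2497, -0.6937]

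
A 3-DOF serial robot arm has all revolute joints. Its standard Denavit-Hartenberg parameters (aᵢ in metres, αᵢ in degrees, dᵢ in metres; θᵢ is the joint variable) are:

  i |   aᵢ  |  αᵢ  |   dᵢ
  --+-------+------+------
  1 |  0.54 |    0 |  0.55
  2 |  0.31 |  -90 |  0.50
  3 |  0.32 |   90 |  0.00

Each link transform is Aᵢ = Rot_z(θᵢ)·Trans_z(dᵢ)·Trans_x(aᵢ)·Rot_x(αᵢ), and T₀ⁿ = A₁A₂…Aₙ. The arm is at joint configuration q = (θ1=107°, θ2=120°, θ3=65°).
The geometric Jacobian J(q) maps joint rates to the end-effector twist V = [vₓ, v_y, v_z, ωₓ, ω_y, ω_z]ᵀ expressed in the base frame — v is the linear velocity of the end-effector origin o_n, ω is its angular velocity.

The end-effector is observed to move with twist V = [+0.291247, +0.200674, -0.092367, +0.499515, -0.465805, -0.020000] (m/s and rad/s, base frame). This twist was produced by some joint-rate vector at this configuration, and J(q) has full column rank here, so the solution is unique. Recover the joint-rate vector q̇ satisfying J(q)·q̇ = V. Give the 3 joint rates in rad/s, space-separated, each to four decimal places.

o_n = [-0.4615, 0.1908, 0.7600]
J₁: ẑ×o_n = [-0.1908, -0.4615, 0.0000], ω = ẑ
J2: z=[0.0000, 0.0000, 1.0000] o=[-0.1579, 0.5164, 0.5500] → [0.3256, -0.3037, 0.0000, 0.0000, 0.0000, 1.0000]
J3: z=[0.7314, -0.6820, 0.0000] o=[-0.3693, 0.2897, 1.0500] → [0.1978, 0.2121, -0.1352, 0.7314, -0.6820, 0.0000]
q̇ = J⁺·V = [-0.3150, 0.2950, 0.6830]

-0.3150 0.2950 0.6830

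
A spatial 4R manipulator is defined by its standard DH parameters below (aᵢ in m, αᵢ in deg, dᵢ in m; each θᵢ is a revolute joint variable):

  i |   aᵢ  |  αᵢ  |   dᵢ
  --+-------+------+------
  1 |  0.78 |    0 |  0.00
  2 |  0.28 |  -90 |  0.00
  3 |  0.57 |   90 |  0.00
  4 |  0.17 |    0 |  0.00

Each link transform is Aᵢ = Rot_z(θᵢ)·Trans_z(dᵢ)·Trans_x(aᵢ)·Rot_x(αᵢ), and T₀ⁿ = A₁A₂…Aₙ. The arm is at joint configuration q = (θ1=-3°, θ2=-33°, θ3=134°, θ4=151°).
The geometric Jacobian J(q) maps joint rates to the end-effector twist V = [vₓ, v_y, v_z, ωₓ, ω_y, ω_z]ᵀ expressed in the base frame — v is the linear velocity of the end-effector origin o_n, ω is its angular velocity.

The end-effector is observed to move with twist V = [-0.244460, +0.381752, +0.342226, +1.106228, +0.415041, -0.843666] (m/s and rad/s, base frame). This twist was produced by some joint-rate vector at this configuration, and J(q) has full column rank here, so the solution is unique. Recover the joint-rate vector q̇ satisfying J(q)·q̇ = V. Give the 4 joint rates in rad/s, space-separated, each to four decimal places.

o_n = [0.8171, 0.0333, -0.3031]
J₁: ẑ×o_n = [-0.0333, 0.8171, 0.0000], ω = ẑ
J2: z=[0.0000, 0.0000, 1.0000] o=[0.7789, -0.0408, 0.0000] → [-0.0741, 0.0382, 0.0000, 0.0000, 0.0000, 1.0000]
J3: z=[0.5878, 0.8090, 0.0000] o=[1.0055, -0.2054, 0.0000] → [-0.2452, 0.1781, 0.2927, 0.5878, 0.8090, 0.0000]
J4: z=[0.5820, -0.4228, -0.6947] o=[0.6851, 0.0273, -0.4100] → [-0.0411, -0.1539, 0.0593, 0.5820, -0.4228, -0.6947]
q̇ = J⁺·V = [0.4540, -0.6690, 0.9860, 0.9050]

0.4540 -0.6690 0.9860 0.9050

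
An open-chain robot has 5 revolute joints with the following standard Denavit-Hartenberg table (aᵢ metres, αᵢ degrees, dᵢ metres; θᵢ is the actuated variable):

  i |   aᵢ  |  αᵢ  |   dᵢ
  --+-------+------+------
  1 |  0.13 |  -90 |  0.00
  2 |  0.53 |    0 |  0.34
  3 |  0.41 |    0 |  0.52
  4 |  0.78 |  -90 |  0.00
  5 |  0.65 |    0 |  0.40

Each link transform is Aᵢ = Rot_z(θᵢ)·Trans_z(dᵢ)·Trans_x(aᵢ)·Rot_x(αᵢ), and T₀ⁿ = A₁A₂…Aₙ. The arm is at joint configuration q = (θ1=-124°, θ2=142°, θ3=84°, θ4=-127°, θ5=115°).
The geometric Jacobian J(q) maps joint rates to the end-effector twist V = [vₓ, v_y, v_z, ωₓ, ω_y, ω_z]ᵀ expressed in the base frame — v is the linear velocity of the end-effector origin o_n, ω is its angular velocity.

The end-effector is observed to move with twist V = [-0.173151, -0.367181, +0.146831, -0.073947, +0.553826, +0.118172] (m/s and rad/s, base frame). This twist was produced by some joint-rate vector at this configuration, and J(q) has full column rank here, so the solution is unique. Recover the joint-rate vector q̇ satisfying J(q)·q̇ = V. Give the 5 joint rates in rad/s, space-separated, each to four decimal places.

0.0520 -0.1780 0.7080 -0.9010 0.4230

o_n = [0.8098, 0.7162, -0.4679]
J₁: ẑ×o_n = [-0.7162, 0.8098, 0.0000], ω = ẑ
J2: z=[0.8290, -0.5592, 0.0000] o=[-0.0727, -0.1078, 0.0000] → [0.2616, 0.3879, 1.1766, 0.8290, -0.5592, 0.0000]
J3: z=[0.8290, -0.5592, 0.0000] o=[0.4427, 0.0483, -0.3263] → [0.0792, 0.1174, 0.7589, 0.8290, -0.5592, 0.0000]
J4: z=[0.8290, -0.5592, 0.0000] o=[1.0331, -0.0063, -0.0314] → [0.2441, 0.3619, 0.4741, 0.8290, -0.5592, 0.0000]
J5: z=[0.5523, 0.8188, 0.1564] o=[1.1013, 0.0948, -0.8018] → [0.1762, -0.2300, 0.5818, 0.5523, 0.8188, 0.1564]
q̇ = J⁺·V = [0.0520, -0.1780, 0.7080, -0.9010, 0.4230]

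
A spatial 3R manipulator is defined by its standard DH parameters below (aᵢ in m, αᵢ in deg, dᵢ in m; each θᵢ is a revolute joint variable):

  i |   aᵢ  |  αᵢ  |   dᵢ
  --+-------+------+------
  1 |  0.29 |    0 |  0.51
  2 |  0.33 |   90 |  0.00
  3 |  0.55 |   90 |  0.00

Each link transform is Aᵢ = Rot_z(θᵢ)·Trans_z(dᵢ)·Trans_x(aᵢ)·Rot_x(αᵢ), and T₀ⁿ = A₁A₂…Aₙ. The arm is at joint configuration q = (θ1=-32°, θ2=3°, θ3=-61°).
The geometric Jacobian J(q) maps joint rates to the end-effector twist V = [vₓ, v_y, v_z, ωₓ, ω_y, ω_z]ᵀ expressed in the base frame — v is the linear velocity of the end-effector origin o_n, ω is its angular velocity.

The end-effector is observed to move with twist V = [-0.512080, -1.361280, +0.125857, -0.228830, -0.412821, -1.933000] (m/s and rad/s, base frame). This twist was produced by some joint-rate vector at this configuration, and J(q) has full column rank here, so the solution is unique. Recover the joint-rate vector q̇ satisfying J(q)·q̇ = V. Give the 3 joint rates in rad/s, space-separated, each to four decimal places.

-0.9860 -0.9470 0.4720

o_n = [0.7678, -0.4429, 0.0290]
J₁: ẑ×o_n = [0.4429, 0.7678, -0.0000], ω = ẑ
J2: z=[0.0000, 0.0000, 1.0000] o=[0.2459, -0.1537, 0.5100] → [0.2893, 0.5218, -0.0000, 0.0000, 0.0000, 1.0000]
J3: z=[-0.4848, -0.8746, 0.0000] o=[0.5346, -0.3137, 0.5100] → [0.4207, -0.2332, 0.2666, -0.4848, -0.8746, 0.0000]
q̇ = J⁺·V = [-0.9860, -0.9470, 0.4720]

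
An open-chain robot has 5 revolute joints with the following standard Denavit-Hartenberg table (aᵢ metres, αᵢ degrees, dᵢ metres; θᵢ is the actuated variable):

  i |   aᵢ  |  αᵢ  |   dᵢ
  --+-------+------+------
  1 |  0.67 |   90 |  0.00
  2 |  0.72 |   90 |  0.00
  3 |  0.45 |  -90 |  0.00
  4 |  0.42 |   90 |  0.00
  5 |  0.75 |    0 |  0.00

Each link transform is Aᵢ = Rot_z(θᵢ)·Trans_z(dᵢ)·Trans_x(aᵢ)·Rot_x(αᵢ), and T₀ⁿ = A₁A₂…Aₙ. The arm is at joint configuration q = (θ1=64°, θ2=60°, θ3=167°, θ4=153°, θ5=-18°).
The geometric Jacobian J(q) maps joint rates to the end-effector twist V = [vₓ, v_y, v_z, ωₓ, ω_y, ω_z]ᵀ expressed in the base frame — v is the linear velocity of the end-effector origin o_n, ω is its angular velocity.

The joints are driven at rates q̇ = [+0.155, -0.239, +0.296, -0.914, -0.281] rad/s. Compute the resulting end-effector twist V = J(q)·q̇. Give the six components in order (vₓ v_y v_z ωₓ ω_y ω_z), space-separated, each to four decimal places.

0.0230 -0.7607 -0.0366 0.8396 0.3005 0.1675

o_n = [0.4770, 0.7500, 1.3983]
J₁: ẑ×o_n = [-0.7500, 0.4770, 0.0000], ω = ẑ
J2: z=[0.8988, -0.4384, 0.0000] o=[0.2937, 0.6022, 0.0000] → [-0.6130, -1.2568, 0.2132, 0.8988, -0.4384, 0.0000]
J3: z=[0.3796, 0.7784, -0.5000] o=[0.4515, 0.9258, 0.6235] → [0.5152, -0.3068, -0.0865, 0.3796, 0.7784, -0.5000]
J4: z=[-0.9251, 0.3260, -0.1948] o=[0.4464, 0.6843, 0.2438] → [0.3892, 1.0620, -0.0707, -0.9251, 0.3260, -0.1948]
J5: z=[-0.3434, -0.9371, 0.0624] o=[0.3783, 0.7367, 0.6549] → [-0.6974, 0.2615, 0.0879, -0.3434, -0.9371, 0.0624]
V = J·q̇ = [0.0230, -0.7607, -0.0366, 0.8396, 0.3005, 0.1675]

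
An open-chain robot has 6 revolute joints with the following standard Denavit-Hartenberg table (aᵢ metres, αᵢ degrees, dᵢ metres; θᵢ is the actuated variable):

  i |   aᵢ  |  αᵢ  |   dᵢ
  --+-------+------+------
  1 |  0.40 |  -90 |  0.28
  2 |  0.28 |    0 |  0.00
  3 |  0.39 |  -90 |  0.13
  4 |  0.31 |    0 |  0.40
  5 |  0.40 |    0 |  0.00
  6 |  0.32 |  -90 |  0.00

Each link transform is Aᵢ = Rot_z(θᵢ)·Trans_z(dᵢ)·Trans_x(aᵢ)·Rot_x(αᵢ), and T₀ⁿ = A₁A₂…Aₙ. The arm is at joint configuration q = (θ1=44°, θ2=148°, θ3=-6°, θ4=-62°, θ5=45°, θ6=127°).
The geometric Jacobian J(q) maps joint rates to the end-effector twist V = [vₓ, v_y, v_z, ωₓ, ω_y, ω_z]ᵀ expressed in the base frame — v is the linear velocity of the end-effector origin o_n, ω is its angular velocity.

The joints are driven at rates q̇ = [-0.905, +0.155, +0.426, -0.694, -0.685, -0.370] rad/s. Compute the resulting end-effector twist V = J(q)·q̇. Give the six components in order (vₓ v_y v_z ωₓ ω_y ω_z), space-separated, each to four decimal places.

-0.8055 0.7367 0.4425 0.3710 1.1659 -2.2832

o_n = [-0.6714, -0.3426, -0.0510]
J₁: ẑ×o_n = [0.3426, -0.6714, 0.0000], ω = ẑ
J2: z=[-0.6947, 0.7193, 0.0000] o=[0.2877, 0.2779, 0.2800] → [-0.2381, -0.2299, 1.1209, -0.6947, 0.7193, 0.0000]
J3: z=[-0.6947, 0.7193, 0.0000] o=[0.1169, 0.1129, 0.1316] → [-0.1314, -0.1269, 0.8835, -0.6947, 0.7193, 0.0000]
J4: z=[-0.4429, -0.4277, 0.7880] o=[-0.1944, -0.0071, -0.1085] → [0.2398, -0.3504, -0.0554, -0.4429, -0.4277, 0.7880]
J5: z=[-0.4429, -0.4277, 0.7880] o=[-0.6442, -0.0609, 0.1171] → [0.2939, -0.0958, 0.1131, -0.4429, -0.4277, 0.7880]
J6: z=[-0.4429, -0.4277, 0.7880] o=[-0.9423, -0.1862, -0.1184] → [0.0944, 0.2433, 0.1851, -0.4429, -0.4277, 0.7880]
V = J·q̇ = [-0.8055, 0.7367, 0.4425, 0.3710, 1.1659, -2.2832]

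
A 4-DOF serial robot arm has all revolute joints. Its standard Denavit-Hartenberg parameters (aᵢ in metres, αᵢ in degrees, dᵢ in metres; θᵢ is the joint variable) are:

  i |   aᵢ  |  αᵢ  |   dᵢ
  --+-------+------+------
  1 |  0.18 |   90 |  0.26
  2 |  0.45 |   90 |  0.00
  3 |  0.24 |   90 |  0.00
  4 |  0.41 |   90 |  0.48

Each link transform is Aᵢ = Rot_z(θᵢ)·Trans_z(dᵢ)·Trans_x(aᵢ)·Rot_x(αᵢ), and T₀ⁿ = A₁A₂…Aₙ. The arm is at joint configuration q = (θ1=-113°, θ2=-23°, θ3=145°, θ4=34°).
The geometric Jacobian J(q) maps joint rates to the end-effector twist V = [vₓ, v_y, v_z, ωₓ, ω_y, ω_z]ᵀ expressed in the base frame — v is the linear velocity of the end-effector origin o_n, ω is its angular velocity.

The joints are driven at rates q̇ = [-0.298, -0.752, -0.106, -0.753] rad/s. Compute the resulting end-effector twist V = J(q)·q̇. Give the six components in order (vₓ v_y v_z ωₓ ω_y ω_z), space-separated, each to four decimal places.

-0.0393 0.4598 0.1549 1.3992 -0.2070 -0.0317

o_n = [-0.7935, -0.0117, -0.0488]
J₁: ẑ×o_n = [0.0117, -0.7935, 0.0000], ω = ẑ
J2: z=[-0.9205, 0.3907, 0.0000] o=[-0.0703, -0.1657, 0.2600] → [-0.1207, -0.2843, 0.1408, -0.9205, 0.3907, 0.0000]
J3: z=[0.1527, 0.3597, -0.9205] o=[-0.2322, -0.5470, 0.0842] → [0.4449, 0.5370, 0.2836, 0.1527, 0.3597, -0.9205]
J4: z=[-0.9603, -0.1659, -0.2241] o=[-0.2882, -0.3266, 0.1610] → [0.1054, -0.0883, -0.3863, -0.9603, -0.1659, -0.2241]
V = J·q̇ = [-0.0393, 0.4598, 0.1549, 1.3992, -0.2070, -0.0317]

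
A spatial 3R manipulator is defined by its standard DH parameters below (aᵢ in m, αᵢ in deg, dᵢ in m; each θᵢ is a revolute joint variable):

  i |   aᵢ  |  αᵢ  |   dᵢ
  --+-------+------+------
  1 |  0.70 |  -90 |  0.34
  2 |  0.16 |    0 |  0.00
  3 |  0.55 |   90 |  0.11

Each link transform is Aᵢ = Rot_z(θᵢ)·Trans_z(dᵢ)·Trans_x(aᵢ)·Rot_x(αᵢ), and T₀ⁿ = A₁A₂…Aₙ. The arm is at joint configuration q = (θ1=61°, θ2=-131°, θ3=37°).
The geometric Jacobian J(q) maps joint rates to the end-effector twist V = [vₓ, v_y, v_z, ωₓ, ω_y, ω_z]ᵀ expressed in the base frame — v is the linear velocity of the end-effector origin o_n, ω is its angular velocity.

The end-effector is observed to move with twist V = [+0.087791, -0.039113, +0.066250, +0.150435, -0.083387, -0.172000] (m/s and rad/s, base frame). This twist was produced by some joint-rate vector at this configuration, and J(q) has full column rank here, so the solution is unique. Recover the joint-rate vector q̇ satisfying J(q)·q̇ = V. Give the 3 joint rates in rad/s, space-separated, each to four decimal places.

-0.1720 0.6940 -0.8660

o_n = [0.1737, 0.5402, 1.0094]
J₁: ẑ×o_n = [-0.5402, 0.1737, 0.0000], ω = ẑ
J2: z=[-0.8746, 0.4848, 0.0000] o=[0.3394, 0.6122, 0.3400] → [0.3245, 0.5855, 0.1433, -0.8746, 0.4848, 0.0000]
J3: z=[-0.8746, 0.4848, 0.0000] o=[0.2885, 0.5204, 0.4608] → [0.2660, 0.4799, 0.0384, -0.8746, 0.4848, 0.0000]
q̇ = J⁺·V = [-0.1720, 0.6940, -0.8660]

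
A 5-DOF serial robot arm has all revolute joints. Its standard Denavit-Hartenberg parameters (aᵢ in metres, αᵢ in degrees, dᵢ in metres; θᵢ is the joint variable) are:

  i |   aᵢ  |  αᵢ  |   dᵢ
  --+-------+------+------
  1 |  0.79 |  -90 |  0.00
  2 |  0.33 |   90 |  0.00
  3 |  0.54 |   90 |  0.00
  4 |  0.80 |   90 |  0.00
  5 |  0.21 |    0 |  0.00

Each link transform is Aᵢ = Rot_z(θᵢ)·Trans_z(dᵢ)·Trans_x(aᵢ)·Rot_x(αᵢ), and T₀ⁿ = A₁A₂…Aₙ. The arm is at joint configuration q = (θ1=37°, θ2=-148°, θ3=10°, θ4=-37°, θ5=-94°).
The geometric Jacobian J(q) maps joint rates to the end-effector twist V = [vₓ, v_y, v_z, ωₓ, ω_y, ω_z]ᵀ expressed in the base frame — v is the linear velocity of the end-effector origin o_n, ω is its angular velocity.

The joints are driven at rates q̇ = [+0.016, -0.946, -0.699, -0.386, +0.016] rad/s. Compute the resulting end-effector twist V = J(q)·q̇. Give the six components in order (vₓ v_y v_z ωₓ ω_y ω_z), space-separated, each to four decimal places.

-0.3675 -1.2937 -0.6561 0.6946 -0.1872 0.5791

o_n = [-0.3926, 0.2163, 1.1655]
J₁: ẑ×o_n = [-0.2163, -0.3926, 0.0000], ω = ẑ
J2: z=[-0.6018, 0.7986, 0.0000] o=[0.6309, 0.4754, 0.0000] → [0.9308, 0.7014, 0.9734, -0.6018, 0.7986, 0.0000]
J3: z=[-0.4232, -0.3189, -0.8480] o=[0.4074, 0.3070, 0.1749] → [-0.3929, 1.0977, -0.2167, -0.4232, -0.3189, -0.8480]
J4: z=[0.4751, -0.8751, 0.0920] o=[-0.0092, 0.1105, 0.4567] → [-0.6301, -0.3720, -0.2852, 0.4751, -0.8751, 0.0920]
J5: z=[0.8023, 0.4737, 0.3632] o=[-0.2983, 0.0315, 1.1984] → [-0.0827, -0.0079, 0.1929, 0.8023, 0.4737, 0.3632]
V = J·q̇ = [-0.3675, -1.2937, -0.6561, 0.6946, -0.1872, 0.5791]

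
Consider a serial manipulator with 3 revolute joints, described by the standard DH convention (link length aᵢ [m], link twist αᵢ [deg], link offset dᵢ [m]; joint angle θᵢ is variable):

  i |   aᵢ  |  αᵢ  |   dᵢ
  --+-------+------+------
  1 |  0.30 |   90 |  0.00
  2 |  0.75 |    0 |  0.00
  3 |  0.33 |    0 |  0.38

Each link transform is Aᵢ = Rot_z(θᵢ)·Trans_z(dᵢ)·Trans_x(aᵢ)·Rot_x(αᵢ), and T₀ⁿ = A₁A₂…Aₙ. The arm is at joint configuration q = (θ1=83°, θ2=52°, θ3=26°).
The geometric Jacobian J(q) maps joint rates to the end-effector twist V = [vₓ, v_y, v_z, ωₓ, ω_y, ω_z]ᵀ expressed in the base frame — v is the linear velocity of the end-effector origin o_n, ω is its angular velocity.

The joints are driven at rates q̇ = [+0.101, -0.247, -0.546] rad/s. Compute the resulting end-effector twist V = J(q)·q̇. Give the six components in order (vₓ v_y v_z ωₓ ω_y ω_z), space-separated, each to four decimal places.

o_n = [0.4784, 0.7779, 0.9138]
J₁: ẑ×o_n = [-0.7779, 0.4784, 0.0000], ω = ẑ
J2: z=[0.9925, -0.1219, 0.0000] o=[0.0366, 0.2978, 0.0000] → [-0.1114, -0.9070, 0.5304, 0.9925, -0.1219, 0.0000]
J3: z=[0.9925, -0.1219, 0.0000] o=[0.0928, 0.7561, 0.5910] → [-0.0393, -0.3204, 0.0686, 0.9925, -0.1219, 0.0000]
V = J·q̇ = [-0.0296, 0.4473, -0.1685, -0.7871, 0.0966, 0.1010]

-0.0296 0.4473 -0.1685 -0.7871 0.0966 0.1010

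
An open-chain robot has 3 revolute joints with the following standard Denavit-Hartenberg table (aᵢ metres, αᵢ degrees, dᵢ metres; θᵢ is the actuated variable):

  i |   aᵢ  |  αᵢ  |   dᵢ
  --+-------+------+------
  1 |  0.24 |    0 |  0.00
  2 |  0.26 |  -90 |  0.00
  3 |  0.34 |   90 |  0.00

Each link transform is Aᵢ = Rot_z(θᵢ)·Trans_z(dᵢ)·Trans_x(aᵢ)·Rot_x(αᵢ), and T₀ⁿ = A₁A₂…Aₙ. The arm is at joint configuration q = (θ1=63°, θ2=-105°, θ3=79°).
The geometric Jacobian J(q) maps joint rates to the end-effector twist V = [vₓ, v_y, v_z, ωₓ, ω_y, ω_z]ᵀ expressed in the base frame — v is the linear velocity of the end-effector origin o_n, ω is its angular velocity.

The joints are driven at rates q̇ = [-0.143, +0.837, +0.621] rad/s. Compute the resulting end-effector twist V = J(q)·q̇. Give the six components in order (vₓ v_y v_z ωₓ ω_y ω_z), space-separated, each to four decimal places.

o_n = [0.3504, -0.0035, -0.3338]
J₁: ẑ×o_n = [0.0035, 0.3504, -0.0000], ω = ẑ
J2: z=[0.0000, 0.0000, 1.0000] o=[0.1090, 0.2138, 0.0000] → [0.2174, 0.2414, -0.0000, 0.0000, 0.0000, 1.0000]
J3: z=[0.6691, 0.7431, 0.0000] o=[0.3022, 0.0399, 0.0000] → [-0.2480, 0.2233, -0.0649, 0.6691, 0.7431, 0.0000]
V = J·q̇ = [0.0274, 0.2907, -0.0403, 0.4155, 0.4615, 0.6940]

0.0274 0.2907 -0.0403 0.4155 0.4615 0.6940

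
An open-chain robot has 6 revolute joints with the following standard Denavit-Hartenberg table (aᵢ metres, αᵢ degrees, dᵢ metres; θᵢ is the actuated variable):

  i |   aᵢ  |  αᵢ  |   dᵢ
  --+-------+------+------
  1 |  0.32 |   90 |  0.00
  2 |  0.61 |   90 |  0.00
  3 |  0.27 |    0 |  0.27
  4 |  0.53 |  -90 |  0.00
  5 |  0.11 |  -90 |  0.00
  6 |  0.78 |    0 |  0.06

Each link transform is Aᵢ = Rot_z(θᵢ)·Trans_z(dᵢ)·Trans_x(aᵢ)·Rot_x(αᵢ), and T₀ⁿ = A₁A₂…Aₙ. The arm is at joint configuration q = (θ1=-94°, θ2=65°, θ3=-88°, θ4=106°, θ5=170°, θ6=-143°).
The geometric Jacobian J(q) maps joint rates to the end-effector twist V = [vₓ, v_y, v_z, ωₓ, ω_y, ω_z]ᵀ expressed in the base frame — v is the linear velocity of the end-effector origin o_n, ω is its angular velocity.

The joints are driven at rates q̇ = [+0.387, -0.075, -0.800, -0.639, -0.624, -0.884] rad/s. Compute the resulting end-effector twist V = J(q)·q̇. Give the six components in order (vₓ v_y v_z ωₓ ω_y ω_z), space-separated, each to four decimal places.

2.0463 -1.3391 0.9911 0.7555 1.9019 1.6701

o_n = [-0.5835, -1.2737, 1.1365]
J₁: ẑ×o_n = [1.2737, -0.5835, 0.0000], ω = ẑ
J2: z=[-0.9976, 0.0698, 0.0000] o=[-0.0223, -0.3192, 0.0000] → [0.0793, 1.1337, 0.9913, -0.9976, 0.0698, 0.0000]
J3: z=[-0.0632, -0.9041, -0.4226] o=[-0.0403, -0.5764, 0.5528] → [-0.8224, 0.2665, -0.4470, -0.0632, -0.9041, -0.4226]
J4: z=[-0.0632, -0.9041, -0.4226] o=[0.2115, -0.8433, 0.4473] → [-0.8050, 0.3796, -0.6916, -0.0632, -0.9041, -0.4226]
J5: z=[-0.9396, 0.1966, -0.2801] o=[0.0333, -1.0444, 0.9041] → [-0.0185, 0.3911, 0.3368, -0.9396, 0.1966, -0.2801]
J6: z=[-0.0039, -0.8245, -0.5659] o=[0.0709, -0.9860, 0.8188] → [-0.4247, 0.3716, -0.5385, -0.0039, -0.8245, -0.5659]
V = J·q̇ = [2.0463, -1.3391, 0.9911, 0.7555, 1.9019, 1.6701]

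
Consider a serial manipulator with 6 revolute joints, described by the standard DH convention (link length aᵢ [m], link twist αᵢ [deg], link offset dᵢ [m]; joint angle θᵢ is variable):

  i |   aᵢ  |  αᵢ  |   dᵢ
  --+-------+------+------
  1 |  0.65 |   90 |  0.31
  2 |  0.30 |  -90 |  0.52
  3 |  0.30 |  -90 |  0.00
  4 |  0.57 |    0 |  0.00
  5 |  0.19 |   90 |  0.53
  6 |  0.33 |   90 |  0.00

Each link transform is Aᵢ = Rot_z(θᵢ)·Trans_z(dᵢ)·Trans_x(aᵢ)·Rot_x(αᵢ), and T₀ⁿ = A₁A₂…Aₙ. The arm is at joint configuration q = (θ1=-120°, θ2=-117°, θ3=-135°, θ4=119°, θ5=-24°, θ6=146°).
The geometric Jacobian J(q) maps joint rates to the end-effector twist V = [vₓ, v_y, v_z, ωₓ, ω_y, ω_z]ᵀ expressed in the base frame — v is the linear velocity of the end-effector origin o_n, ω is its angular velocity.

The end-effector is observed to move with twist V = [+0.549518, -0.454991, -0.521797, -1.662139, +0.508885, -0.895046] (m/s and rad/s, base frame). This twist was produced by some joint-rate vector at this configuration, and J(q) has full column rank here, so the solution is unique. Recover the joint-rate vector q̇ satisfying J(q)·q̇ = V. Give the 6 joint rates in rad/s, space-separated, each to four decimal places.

o_n = [-0.8690, 0.5891, -0.1995]
J₁: ẑ×o_n = [-0.5891, -0.8690, 0.0000], ω = ẑ
J2: z=[-0.8660, 0.5000, 0.0000] o=[-0.3250, -0.5629, 0.3100] → [-0.2547, -0.4412, -0.7257, -0.8660, 0.5000, 0.0000]
J3: z=[-0.4455, -0.7716, -0.4540] o=[-0.7072, -0.1850, 0.0427] → [0.5383, -0.0344, -0.4697, -0.4455, -0.7716, -0.4540]
J4: z=[-0.4519, 0.6316, -0.6300] o=[-0.9391, -0.1623, 0.2317] → [0.2011, -0.2390, -0.3838, -0.4519, 0.6316, -0.6300]
J5: z=[-0.4519, 0.6316, -0.6300] o=[-0.5034, 0.2015, 0.2839] → [-0.0611, 0.0119, 0.0558, -0.4519, 0.6316, -0.6300]
J6: z=[-0.7311, 0.1425, 0.6672] o=[-0.6458, 0.6810, 0.0255] → [0.0293, -0.3134, 0.0990, -0.7311, 0.1425, 0.6672]
q̇ = J⁺·V = [0.0450, -0.0400, 0.8410, 0.7410, 0.9520, 0.7620]

0.0450 -0.0400 0.8410 0.7410 0.9520 0.7620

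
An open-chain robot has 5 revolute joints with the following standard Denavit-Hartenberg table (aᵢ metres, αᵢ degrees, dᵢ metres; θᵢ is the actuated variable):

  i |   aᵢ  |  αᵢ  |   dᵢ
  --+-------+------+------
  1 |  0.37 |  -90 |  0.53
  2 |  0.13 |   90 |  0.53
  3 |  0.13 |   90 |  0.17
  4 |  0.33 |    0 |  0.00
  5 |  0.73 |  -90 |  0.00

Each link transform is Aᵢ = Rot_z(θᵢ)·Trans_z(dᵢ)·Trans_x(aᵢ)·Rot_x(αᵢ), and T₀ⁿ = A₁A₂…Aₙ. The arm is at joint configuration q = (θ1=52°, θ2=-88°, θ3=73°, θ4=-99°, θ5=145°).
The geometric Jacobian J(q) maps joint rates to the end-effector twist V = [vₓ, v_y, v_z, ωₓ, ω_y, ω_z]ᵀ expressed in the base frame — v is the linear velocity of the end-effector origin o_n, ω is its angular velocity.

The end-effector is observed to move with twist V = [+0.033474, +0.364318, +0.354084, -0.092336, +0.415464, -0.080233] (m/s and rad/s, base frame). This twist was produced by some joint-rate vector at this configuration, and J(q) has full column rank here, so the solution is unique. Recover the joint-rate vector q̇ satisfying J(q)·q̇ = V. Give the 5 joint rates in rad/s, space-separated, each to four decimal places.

-0.1770 0.3610 -0.2670 0.9670 -0.8560

o_n = [-0.8517, 0.6801, 0.8439]
J₁: ẑ×o_n = [-0.6801, -0.8517, 0.0000], ω = ẑ
J2: z=[-0.7880, 0.6157, 0.0000] o=[0.2278, 0.2916, 0.5300] → [0.1932, 0.2473, 0.3584, -0.7880, 0.6157, 0.0000]
J3: z=[-0.6153, -0.7875, 0.0349] o=[-0.1871, 0.6214, 0.6599] → [-0.1469, 0.0900, -0.5596, -0.6153, -0.7875, 0.0349]
J4: z=[0.2509, -0.1537, 0.9557] o=[-0.3888, 0.5651, 0.7038] → [-0.1314, -0.4776, -0.0423, 0.2509, -0.1537, 0.9557]
J5: z=[0.2509, -0.1537, 0.9557] o=[-0.1497, 0.7910, 0.6774] → [0.0804, -0.7127, -0.1357, 0.2509, -0.1537, 0.9557]
q̇ = J⁺·V = [-0.1770, 0.3610, -0.2670, 0.9670, -0.8560]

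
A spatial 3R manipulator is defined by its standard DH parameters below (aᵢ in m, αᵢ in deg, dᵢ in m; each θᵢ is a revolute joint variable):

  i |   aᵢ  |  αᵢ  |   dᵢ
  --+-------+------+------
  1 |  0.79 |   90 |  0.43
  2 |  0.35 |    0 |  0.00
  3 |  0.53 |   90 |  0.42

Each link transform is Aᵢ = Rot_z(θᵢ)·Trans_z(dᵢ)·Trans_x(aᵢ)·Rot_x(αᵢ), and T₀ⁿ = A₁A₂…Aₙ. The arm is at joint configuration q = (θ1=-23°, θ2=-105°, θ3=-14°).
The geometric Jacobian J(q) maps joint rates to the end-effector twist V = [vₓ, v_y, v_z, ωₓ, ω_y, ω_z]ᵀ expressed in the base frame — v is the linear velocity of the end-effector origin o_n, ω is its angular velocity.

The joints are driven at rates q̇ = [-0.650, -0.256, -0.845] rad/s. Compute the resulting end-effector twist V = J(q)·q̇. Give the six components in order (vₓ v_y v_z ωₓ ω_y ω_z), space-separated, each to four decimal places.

-0.9131 0.0752 0.3061 0.4302 1.0135 -0.6500

o_n = [0.2432, -0.5595, -0.3716]
J₁: ẑ×o_n = [0.5595, 0.2432, -0.0000], ω = ẑ
J2: z=[-0.3907, -0.9205, 0.0000] o=[0.7272, -0.3087, 0.4300] → [0.7379, -0.3132, -0.3475, -0.3907, -0.9205, 0.0000]
J3: z=[-0.3907, -0.9205, 0.0000] o=[0.6438, -0.2733, 0.0919] → [0.4267, -0.1811, -0.2569, -0.3907, -0.9205, 0.0000]
V = J·q̇ = [-0.9131, 0.0752, 0.3061, 0.4302, 1.0135, -0.6500]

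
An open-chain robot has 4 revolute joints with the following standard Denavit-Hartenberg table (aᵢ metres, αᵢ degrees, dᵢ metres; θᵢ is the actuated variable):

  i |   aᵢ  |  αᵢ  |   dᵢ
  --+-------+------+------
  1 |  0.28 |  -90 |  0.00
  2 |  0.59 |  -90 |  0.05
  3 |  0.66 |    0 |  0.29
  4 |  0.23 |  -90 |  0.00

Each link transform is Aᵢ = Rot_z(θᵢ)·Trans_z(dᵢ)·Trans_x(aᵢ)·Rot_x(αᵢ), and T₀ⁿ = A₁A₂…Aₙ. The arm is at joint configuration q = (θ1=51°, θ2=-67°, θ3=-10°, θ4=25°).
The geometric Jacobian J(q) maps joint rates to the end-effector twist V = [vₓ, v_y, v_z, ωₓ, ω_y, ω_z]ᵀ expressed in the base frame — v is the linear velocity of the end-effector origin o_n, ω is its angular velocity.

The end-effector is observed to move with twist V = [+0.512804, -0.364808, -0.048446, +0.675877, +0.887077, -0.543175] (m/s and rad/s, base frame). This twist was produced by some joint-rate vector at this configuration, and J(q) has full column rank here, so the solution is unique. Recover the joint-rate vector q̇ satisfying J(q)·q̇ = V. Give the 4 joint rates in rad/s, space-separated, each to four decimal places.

-0.0700 0.0330 0.4320 0.7790

o_n = [0.6221, 0.9352, 1.2326]
J₁: ẑ×o_n = [-0.9352, 0.6221, 0.0000], ω = ẑ
J2: z=[-0.7771, 0.6293, 0.0000] o=[0.1762, 0.2176, 0.0000] → [0.7757, 0.9579, -0.8382, -0.7771, 0.6293, 0.0000]
J3: z=[0.5793, 0.7154, -0.3907] o=[0.2824, 0.4282, 0.5431] → [0.6913, -0.5321, 0.0507, 0.5793, 0.7154, -0.3907]
J4: z=[0.5793, 0.7154, -0.3907] o=[0.5212, 0.9052, 1.0281] → [0.1580, -0.1579, -0.0548, 0.5793, 0.7154, -0.3907]
q̇ = J⁺·V = [-0.0700, 0.0330, 0.4320, 0.7790]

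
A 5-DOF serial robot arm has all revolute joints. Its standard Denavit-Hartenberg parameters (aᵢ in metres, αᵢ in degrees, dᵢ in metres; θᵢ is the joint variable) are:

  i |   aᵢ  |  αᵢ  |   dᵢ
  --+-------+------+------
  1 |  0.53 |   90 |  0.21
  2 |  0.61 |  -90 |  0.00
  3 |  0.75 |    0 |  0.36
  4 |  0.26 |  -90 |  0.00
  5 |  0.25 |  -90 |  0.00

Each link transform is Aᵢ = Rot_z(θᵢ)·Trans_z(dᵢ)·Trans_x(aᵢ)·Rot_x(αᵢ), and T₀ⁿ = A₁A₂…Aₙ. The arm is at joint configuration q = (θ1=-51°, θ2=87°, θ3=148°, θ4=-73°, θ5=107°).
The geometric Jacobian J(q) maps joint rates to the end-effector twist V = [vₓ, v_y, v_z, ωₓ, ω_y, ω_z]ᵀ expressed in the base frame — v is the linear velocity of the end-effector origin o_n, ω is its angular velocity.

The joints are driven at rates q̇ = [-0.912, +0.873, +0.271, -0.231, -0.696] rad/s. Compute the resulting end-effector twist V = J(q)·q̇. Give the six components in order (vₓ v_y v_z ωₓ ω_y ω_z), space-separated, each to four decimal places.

o_n = [0.7075, 0.0448, 0.2386]
J₁: ẑ×o_n = [-0.0448, 0.7075, 0.0000], ω = ẑ
J2: z=[-0.7771, -0.6293, 0.0000] o=[0.3335, -0.4119, 0.2100] → [-0.0180, 0.0223, -0.1196, -0.7771, -0.6293, 0.0000]
J3: z=[-0.6285, 0.7761, 0.0523] o=[0.3536, -0.4367, 0.8192] → [-0.4757, -0.3463, -0.5772, -0.6285, 0.7761, 0.0523]
J4: z=[-0.6285, 0.7761, 0.0523] o=[0.4153, 0.1187, 0.2028] → [0.0316, 0.0378, -0.1803, -0.6285, 0.7761, 0.0523]
J5: z=[0.1693, 0.2022, -0.9646] o=[0.6127, 0.2740, 0.2700] → [-0.2274, -0.0861, -0.0580, 0.1693, 0.2022, -0.9646]
V = J·q̇ = [0.0472, -0.6684, -0.1788, -0.8214, -0.6591, -0.2385]

0.0472 -0.6684 -0.1788 -0.8214 -0.6591 -0.2385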